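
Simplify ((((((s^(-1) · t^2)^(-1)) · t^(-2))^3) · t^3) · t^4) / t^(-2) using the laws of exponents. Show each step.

s^3·t^(-3)

((((((s^(-1) · t^2)^(-1)) · t^(-2))^3) · t^3) · t^4) / t^(-2)
= ((((((s^(-1) · t^2)^(-1))^3) · ((t^(-2))^3)) · t^3) · t^4) / t^(-2)    [power of a product]
= (((((s^(-1) · t^2)^(-3)) · ((t^(-2))^3)) · t^3) · t^4) / t^(-2)    [power of a power]
= ((((((s^(-1))^(-3)) · ((t^2)^(-3))) · ((t^(-2))^3)) · t^3) · t^4) / t^(-2)    [power of a product]
= ((((s^3 · ((t^2)^(-3))) · ((t^(-2))^3)) · t^3) · t^4) / t^(-2)    [power of a power]
= ((((s^3 · t^(-6)) · ((t^(-2))^3)) · t^3) · t^4) / t^(-2)    [power of a power]
= ((((s^3 · t^(-6)) · t^(-6)) · t^3) · t^4) / t^(-2)    [power of a power]
= s^3·t^(-3)    [quotient of powers; product of powers]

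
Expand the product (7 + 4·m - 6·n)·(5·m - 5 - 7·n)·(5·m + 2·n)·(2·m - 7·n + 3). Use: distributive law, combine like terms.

(7 + 4·m - 6·n)·(5·m - 5 - 7·n)·(5·m + 2·n)·(2·m - 7·n + 3)
= (35·m - 35 - 49·n + 20·m² - 20·m - 28·m·n - 30·m·n + 30·n + 42·n²)·(5·m + 2·n)·(2·m - 7·n + 3)    [distributive law]
= (15·m - 35 - 19·n + 20·m² - 58·m·n + 42·n²)·(5·m + 2·n)·(2·m - 7·n + 3)    [combine like terms]
= (75·m² + 30·m·n - 175·m - 70·n - 95·m·n - 38·n² + 100·m³ + 40·m²·n - 290·m²·n - 116·m·n² + 210·m·n² + 84·n³)·(2·m - 7·n + 3)    [distributive law]
= (75·m² - 65·m·n - 175·m - 70·n - 38·n² + 100·m³ - 250·m²·n + 94·m·n² + 84·n³)·(2·m - 7·n + 3)    [combine like terms]
= 150·m³ - 525·m²·n + 225·m² - 130·m²·n + 455·m·n² - 195·m·n - 350·m² + 1225·m·n - 525·m - 140·m·n + 490·n² - 210·n - 76·m·n² + 266·n³ - 114·n² + 200·m⁴ - 700·m³·n + 300·m³ - 500·m³·n + 1750·m²·n² - 750·m²·n + 188·m²·n² - 658·m·n³ + 282·m·n² + 168·m·n³ - 588·n⁴ + 252·n³    [distributive law]
= 450·m³ - 1405·m²·n - 125·m² + 661·m·n² + 890·m·n - 525·m + 376·n² - 210·n + 518·n³ + 200·m⁴ - 1200·m³·n + 1938·m²·n² - 490·m·n³ - 588·n⁴    [combine like terms]

450·m³ - 1405·m²·n - 125·m² + 661·m·n² + 890·m·n - 525·m + 376·n² - 210·n + 518·n³ + 200·m⁴ - 1200·m³·n + 1938·m²·n² - 490·m·n³ - 588·n⁴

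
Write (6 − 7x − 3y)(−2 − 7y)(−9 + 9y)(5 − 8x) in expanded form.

(6 − 7x − 3y)(−2 − 7y)(−9 + 9y)(5 − 8x)
= (−12 − 42y + 14x + 49xy + 6y + 21y²)(−9 + 9y)(5 − 8x)    [distributive law]
= (−12 − 36y + 14x + 49xy + 21y²)(−9 + 9y)(5 − 8x)    [combine like terms]
= (108 − 108y + 324y − 324y² − 126x + 126xy − 441xy + 441xy² − 189y² + 189y³)(5 − 8x)    [distributive law]
= (108 + 216y − 513y² − 126x − 315xy + 441xy² + 189y³)(5 − 8x)    [combine like terms]
= 540 − 864x + 1080y − 1728xy − 2565y² + 4104xy² − 630x + 1008x² − 1575xy + 2520x²y + 2205xy² − 3528x²y² + 945y³ − 1512xy³    [distributive law]
= 540 − 1494x + 1080y − 3303xy − 2565y² + 6309xy² + 1008x² + 2520x²y − 3528x²y² + 945y³ − 1512xy³    [combine like terms]

540 − 1494x + 1080y − 3303xy − 2565y² + 6309xy² + 1008x² + 2520x²y − 3528x²y² + 945y³ − 1512xy³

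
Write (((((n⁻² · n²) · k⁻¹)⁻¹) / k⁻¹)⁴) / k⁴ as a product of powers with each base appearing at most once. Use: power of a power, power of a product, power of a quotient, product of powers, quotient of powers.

k⁴

(((((n⁻² · n²) · k⁻¹)⁻¹) / k⁻¹)⁴) / k⁴
= (((((n⁻² · n²) · k⁻¹)⁻¹)⁴) / ((k⁻¹)⁴)) / k⁴    [power of a quotient]
= ((((n⁻² · n²) · k⁻¹)⁻⁴) / ((k⁻¹)⁴)) / k⁴    [power of a power]
= ((((n⁻² · n²)⁻⁴) · ((k⁻¹)⁻⁴)) / ((k⁻¹)⁴)) / k⁴    [power of a product]
= (((((n⁻²)⁻⁴) · ((n²)⁻⁴)) · ((k⁻¹)⁻⁴)) / ((k⁻¹)⁴)) / k⁴    [power of a product]
= (((n⁸ · ((n²)⁻⁴)) · ((k⁻¹)⁻⁴)) / ((k⁻¹)⁴)) / k⁴    [power of a power]
= (((n⁸ · n⁻⁸) · ((k⁻¹)⁻⁴)) / ((k⁻¹)⁴)) / k⁴    [power of a power]
= ((n⁰ · ((k⁻¹)⁻⁴)) / ((k⁻¹)⁴)) / k⁴    [product of powers]
= ((n⁰ · k⁴) / ((k⁻¹)⁴)) / k⁴    [power of a power]
= ((n⁰ · k⁴) / k⁻⁴) / k⁴    [power of a power]
= k⁴    [quotient of powers; product of powers]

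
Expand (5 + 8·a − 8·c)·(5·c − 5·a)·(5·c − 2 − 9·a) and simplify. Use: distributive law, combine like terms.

(5 + 8·a − 8·c)·(5·c − 5·a)·(5·c − 2 − 9·a)
= (25·c − 25·a + 40·a·c − 40·a^2 − 40·c^2 + 40·a·c)·(5·c − 2 − 9·a)    [distributive law]
= (25·c − 25·a + 80·a·c − 40·a^2 − 40·c^2)·(5·c − 2 − 9·a)    [combine like terms]
= 125·c^2 − 50·c − 225·a·c − 125·a·c + 50·a + 225·a^2 + 400·a·c^2 − 160·a·c − 720·a^2·c − 200·a^2·c + 80·a^2 + 360·a^3 − 200·c^3 + 80·c^2 + 360·a·c^2    [distributive law]
= 205·c^2 − 50·c − 510·a·c + 50·a + 305·a^2 + 760·a·c^2 − 920·a^2·c + 360·a^3 − 200·c^3    [combine like terms]

205·c^2 − 50·c − 510·a·c + 50·a + 305·a^2 + 760·a·c^2 − 920·a^2·c + 360·a^3 − 200·c^3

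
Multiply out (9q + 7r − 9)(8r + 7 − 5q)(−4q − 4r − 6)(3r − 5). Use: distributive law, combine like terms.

96q^2r^2 − 646q^2r − 1116qr^3 + 174qr^2 + 1622qr + 810q^2 + 1980q + 540q^3r − 900q^3 − 672r^4 + 388r^3 + 2390r^2 − 816r − 1890

(9q + 7r − 9)(8r + 7 − 5q)(−4q − 4r − 6)(3r − 5)
= (72qr + 63q − 45q^2 + 56r^2 + 49r − 35qr − 72r − 63 + 45q)(−4q − 4r − 6)(3r − 5)    [distributive law]
= (37qr + 108q − 45q^2 + 56r^2 − 23r − 63)(−4q − 4r − 6)(3r − 5)    [combine like terms]
= (−148q^2r − 148qr^2 − 222qr − 432q^2 − 432qr − 648q + 180q^3 + 180q^2r + 270q^2 − 224qr^2 − 224r^3 − 336r^2 + 92qr + 92r^2 + 138r + 252q + 252r + 378)(3r − 5)    [distributive law]
= (32q^2r − 372qr^2 − 562qr − 162q^2 − 396q + 180q^3 − 224r^3 − 244r^2 + 390r + 378)(3r − 5)    [combine like terms]
= 96q^2r^2 − 160q^2r − 1116qr^3 + 1860qr^2 − 1686qr^2 + 2810qr − 486q^2r + 810q^2 − 1188qr + 1980q + 540q^3r − 900q^3 − 672r^4 + 1120r^3 − 732r^3 + 1220r^2 + 1170r^2 − 1950r + 1134r − 1890    [distributive law]
= 96q^2r^2 − 646q^2r − 1116qr^3 + 174qr^2 + 1622qr + 810q^2 + 1980q + 540q^3r − 900q^3 − 672r^4 + 388r^3 + 2390r^2 − 816r − 1890    [combine like terms]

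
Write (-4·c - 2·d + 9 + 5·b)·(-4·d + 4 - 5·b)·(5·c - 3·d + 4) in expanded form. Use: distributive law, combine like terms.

80·c^2·d - 8·c·d^2 - 108·c·d - 80·c^2 + 116·c + 100·b·c^2 - 110·b·c·d - 45·b·c - 24·d^3 + 164·d^2 - 284·d + 30·b·d^2 + 35·b·d + 144 - 100·b - 125·b^2·c + 75·b^2·d - 100·b^2

(-4·c - 2·d + 9 + 5·b)·(-4·d + 4 - 5·b)·(5·c - 3·d + 4)
= (16·c·d - 16·c + 20·b·c + 8·d^2 - 8·d + 10·b·d - 36·d + 36 - 45·b - 20·b·d + 20·b - 25·b^2)·(5·c - 3·d + 4)    [distributive law]
= (16·c·d - 16·c + 20·b·c + 8·d^2 - 44·d - 10·b·d + 36 - 25·b - 25·b^2)·(5·c - 3·d + 4)    [combine like terms]
= 80·c^2·d - 48·c·d^2 + 64·c·d - 80·c^2 + 48·c·d - 64·c + 100·b·c^2 - 60·b·c·d + 80·b·c + 40·c·d^2 - 24·d^3 + 32·d^2 - 220·c·d + 132·d^2 - 176·d - 50·b·c·d + 30·b·d^2 - 40·b·d + 180·c - 108·d + 144 - 125·b·c + 75·b·d - 100·b - 125·b^2·c + 75·b^2·d - 100·b^2    [distributive law]
= 80·c^2·d - 8·c·d^2 - 108·c·d - 80·c^2 + 116·c + 100·b·c^2 - 110·b·c·d - 45·b·c - 24·d^3 + 164·d^2 - 284·d + 30·b·d^2 + 35·b·d + 144 - 100·b - 125·b^2·c + 75·b^2·d - 100·b^2    [combine like terms]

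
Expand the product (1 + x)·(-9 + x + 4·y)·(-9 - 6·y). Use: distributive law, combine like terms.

(1 + x)·(-9 + x + 4·y)·(-9 - 6·y)
= (-9 + x + 4·y - 9·x + x² + 4·x·y)·(-9 - 6·y)    [distributive law]
= (-9 - 8·x + 4·y + x² + 4·x·y)·(-9 - 6·y)    [combine like terms]
= 81 + 54·y + 72·x + 48·x·y - 36·y - 24·y² - 9·x² - 6·x²·y - 36·x·y - 24·x·y²    [distributive law]
= 81 + 18·y + 72·x + 12·x·y - 24·y² - 9·x² - 6·x²·y - 24·x·y²    [combine like terms]

81 + 18·y + 72·x + 12·x·y - 24·y² - 9·x² - 6·x²·y - 24·x·y²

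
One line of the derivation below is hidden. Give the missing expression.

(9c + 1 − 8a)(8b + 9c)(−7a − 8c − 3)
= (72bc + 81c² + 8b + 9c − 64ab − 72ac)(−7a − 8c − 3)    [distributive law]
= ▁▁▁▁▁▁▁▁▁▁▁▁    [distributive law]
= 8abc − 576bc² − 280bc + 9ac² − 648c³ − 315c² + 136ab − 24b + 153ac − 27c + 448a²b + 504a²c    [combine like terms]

Applying distributive law to the line above:

−504abc − 576bc² − 216bc − 567ac² − 648c³ − 243c² − 56ab − 64bc − 24b − 63ac − 72c² − 27c + 448a²b + 512abc + 192ab + 504a²c + 576ac² + 216ac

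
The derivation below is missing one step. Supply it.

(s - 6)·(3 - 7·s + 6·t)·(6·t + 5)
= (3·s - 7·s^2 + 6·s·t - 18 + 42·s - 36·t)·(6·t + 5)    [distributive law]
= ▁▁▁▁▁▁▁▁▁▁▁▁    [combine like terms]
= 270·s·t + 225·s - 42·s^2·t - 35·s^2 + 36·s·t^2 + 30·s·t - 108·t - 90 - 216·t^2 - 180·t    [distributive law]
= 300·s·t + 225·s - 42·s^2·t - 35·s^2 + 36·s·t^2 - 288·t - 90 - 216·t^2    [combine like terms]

Applying combine like terms to the line above:

(45·s - 7·s^2 + 6·s·t - 18 - 36·t)·(6·t + 5)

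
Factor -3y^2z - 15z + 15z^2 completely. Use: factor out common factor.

-3y^2z - 15z + 15z^2
= 3(-y^2z - 5z + 5z^2)    [factor out 3]
= 3z(-y^2 - 5 + 5z)    [factor out z]

3z(-y^2 - 5 + 5z)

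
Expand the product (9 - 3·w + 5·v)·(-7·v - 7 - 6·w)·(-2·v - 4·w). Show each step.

196·v^2 + 458·v·w + 126·v + 252·w + 132·w^2 + 158·v^2·w - 72·w^3 + 70·v^3

(9 - 3·w + 5·v)·(-7·v - 7 - 6·w)·(-2·v - 4·w)
= (-63·v - 63 - 54·w + 21·v·w + 21·w + 18·w^2 - 35·v^2 - 35·v - 30·v·w)·(-2·v - 4·w)    [distributive law]
= (-98·v - 63 - 33·w - 9·v·w + 18·w^2 - 35·v^2)·(-2·v - 4·w)    [combine like terms]
= 196·v^2 + 392·v·w + 126·v + 252·w + 66·v·w + 132·w^2 + 18·v^2·w + 36·v·w^2 - 36·v·w^2 - 72·w^3 + 70·v^3 + 140·v^2·w    [distributive law]
= 196·v^2 + 458·v·w + 126·v + 252·w + 132·w^2 + 158·v^2·w - 72·w^3 + 70·v^3    [combine like terms]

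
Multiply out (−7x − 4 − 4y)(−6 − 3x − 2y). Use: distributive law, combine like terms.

54x + 21x² + 26xy + 24 + 32y + 8y²

(−7x − 4 − 4y)(−6 − 3x − 2y)
= 42x + 21x² + 14xy + 24 + 12x + 8y + 24y + 12xy + 8y²    [distributive law]
= 54x + 21x² + 26xy + 24 + 32y + 8y²    [combine like terms]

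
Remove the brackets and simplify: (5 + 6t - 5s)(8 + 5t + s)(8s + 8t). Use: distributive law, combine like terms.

(5 + 6t - 5s)(8 + 5t + s)(8s + 8t)
= (40 + 25t + 5s + 48t + 30t^2 + 6st - 40s - 25st - 5s^2)(8s + 8t)    [distributive law]
= (40 + 73t - 35s + 30t^2 - 19st - 5s^2)(8s + 8t)    [combine like terms]
= 320s + 320t + 584st + 584t^2 - 280s^2 - 280st + 240st^2 + 240t^3 - 152s^2t - 152st^2 - 40s^3 - 40s^2t    [distributive law]
= 320s + 320t + 304st + 584t^2 - 280s^2 + 88st^2 + 240t^3 - 192s^2t - 40s^3    [combine like terms]

320s + 320t + 304st + 584t^2 - 280s^2 + 88st^2 + 240t^3 - 192s^2t - 40s^3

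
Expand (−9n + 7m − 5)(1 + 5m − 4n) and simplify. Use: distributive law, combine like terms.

11n − 73mn + 36n² − 18m + 35m² − 5

(−9n + 7m − 5)(1 + 5m − 4n)
= −9n − 45mn + 36n² + 7m + 35m² − 28mn − 5 − 25m + 20n    [distributive law]
= 11n − 73mn + 36n² − 18m + 35m² − 5    [combine like terms]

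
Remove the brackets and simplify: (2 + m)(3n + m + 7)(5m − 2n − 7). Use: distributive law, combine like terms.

−9mn − 12n^2 − 70n + 38m^2 + 7m − 98 + 13m^2n − 6mn^2 + 5m^3

(2 + m)(3n + m + 7)(5m − 2n − 7)
= (6n + 2m + 14 + 3mn + m^2 + 7m)(5m − 2n − 7)    [distributive law]
= (6n + 9m + 14 + 3mn + m^2)(5m − 2n − 7)    [combine like terms]
= 30mn − 12n^2 − 42n + 45m^2 − 18mn − 63m + 70m − 28n − 98 + 15m^2n − 6mn^2 − 21mn + 5m^3 − 2m^2n − 7m^2    [distributive law]
= −9mn − 12n^2 − 70n + 38m^2 + 7m − 98 + 13m^2n − 6mn^2 + 5m^3    [combine like terms]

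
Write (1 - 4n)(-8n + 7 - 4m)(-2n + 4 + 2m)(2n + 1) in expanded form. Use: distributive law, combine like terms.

(1 - 4n)(-8n + 7 - 4m)(-2n + 4 + 2m)(2n + 1)
= (-8n + 7 - 4m + 32n^2 - 28n + 16mn)(-2n + 4 + 2m)(2n + 1)    [distributive law]
= (-36n + 7 - 4m + 32n^2 + 16mn)(-2n + 4 + 2m)(2n + 1)    [combine like terms]
= (72n^2 - 144n - 72mn - 14n + 28 + 14m + 8mn - 16m - 8m^2 - 64n^3 + 128n^2 + 64mn^2 - 32mn^2 + 64mn + 32m^2n)(2n + 1)    [distributive law]
= (200n^2 - 158n + 28 - 2m - 8m^2 - 64n^3 + 32mn^2 + 32m^2n)(2n + 1)    [combine like terms]
= 400n^3 + 200n^2 - 316n^2 - 158n + 56n + 28 - 4mn - 2m - 16m^2n - 8m^2 - 128n^4 - 64n^3 + 64mn^3 + 32mn^2 + 64m^2n^2 + 32m^2n    [distributive law]
= 336n^3 - 116n^2 - 102n + 28 - 4mn - 2m + 16m^2n - 8m^2 - 128n^4 + 64mn^3 + 32mn^2 + 64m^2n^2    [combine like terms]

336n^3 - 116n^2 - 102n + 28 - 4mn - 2m + 16m^2n - 8m^2 - 128n^4 + 64mn^3 + 32mn^2 + 64m^2n^2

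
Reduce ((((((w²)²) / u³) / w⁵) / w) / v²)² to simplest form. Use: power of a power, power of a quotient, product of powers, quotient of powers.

((((((w²)²) / u³) / w⁵) / w) / v²)²
= ((((((w²)²) / u³) / w⁵) / w)²) / ((v²)²)    [power of a quotient]
= ((((((w²)²) / u³) / w⁵)²) / (w²)) / ((v²)²)    [power of a quotient]
= ((((((w²)²) / u³)²) / ((w⁵)²)) / (w²)) / ((v²)²)    [power of a quotient]
= ((((((w²)²)²) / ((u³)²)) / ((w⁵)²)) / (w²)) / ((v²)²)    [power of a quotient]
= (((((w²)⁴) / ((u³)²)) / ((w⁵)²)) / (w²)) / ((v²)²)    [power of a power]
= (((w⁸ / ((u³)²)) / ((w⁵)²)) / (w²)) / ((v²)²)    [power of a power]
= (((w⁸ / u⁶) / ((w⁵)²)) / (w²)) / ((v²)²)    [power of a power]
= (((w⁸ / u⁶) / w¹⁰) / (w²)) / ((v²)²)    [power of a power]
= (((w⁸ / u⁶) / w¹⁰) / w²) / v⁴    [power of a power]
= u⁻⁶·v⁻⁴·w⁻⁴    [quotient of powers; product of powers]

u⁻⁶·v⁻⁴·w⁻⁴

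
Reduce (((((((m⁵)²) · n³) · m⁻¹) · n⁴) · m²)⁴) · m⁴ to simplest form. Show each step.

(((((((m⁵)²) · n³) · m⁻¹) · n⁴) · m²)⁴) · m⁴
= (((((((m⁵)²) · n³) · m⁻¹) · n⁴)⁴) · ((m²)⁴)) · m⁴    [power of a product]
= (((((((m⁵)²) · n³) · m⁻¹)⁴) · ((n⁴)⁴)) · ((m²)⁴)) · m⁴    [power of a product]
= (((((((m⁵)²) · n³)⁴) · ((m⁻¹)⁴)) · ((n⁴)⁴)) · ((m²)⁴)) · m⁴    [power of a product]
= (((((((m⁵)²)⁴) · ((n³)⁴)) · ((m⁻¹)⁴)) · ((n⁴)⁴)) · ((m²)⁴)) · m⁴    [power of a product]
= ((((((m⁵)⁸) · ((n³)⁴)) · ((m⁻¹)⁴)) · ((n⁴)⁴)) · ((m²)⁴)) · m⁴    [power of a power]
= ((((m⁴⁰ · ((n³)⁴)) · ((m⁻¹)⁴)) · ((n⁴)⁴)) · ((m²)⁴)) · m⁴    [power of a power]
= ((((m⁴⁰ · n¹²) · ((m⁻¹)⁴)) · ((n⁴)⁴)) · ((m²)⁴)) · m⁴    [power of a power]
= ((((m⁴⁰ · n¹²) · m⁻⁴) · ((n⁴)⁴)) · ((m²)⁴)) · m⁴    [power of a power]
= ((((m⁴⁰ · n¹²) · m⁻⁴) · n¹⁶) · ((m²)⁴)) · m⁴    [power of a power]
= ((((m⁴⁰ · n¹²) · m⁻⁴) · n¹⁶) · m⁸) · m⁴    [power of a power]
= m⁴⁸n²⁸    [product of powers]

m⁴⁸n²⁸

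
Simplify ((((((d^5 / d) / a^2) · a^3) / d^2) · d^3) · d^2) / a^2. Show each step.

((((((d^5 / d) / a^2) · a^3) / d^2) · d^3) · d^2) / a^2
= (((((d^4 / a^2) · a^3) / d^2) · d^3) · d^2) / a^2    [quotient of powers]
= a^(-1)d^7    [quotient of powers; product of powers]

a^(-1)d^7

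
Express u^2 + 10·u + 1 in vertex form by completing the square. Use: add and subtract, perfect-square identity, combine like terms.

(u + 5)^2 − 24

u^2 + 10·u + 1
= u^2 + 10·u + 25 − 25 + 1    [add and subtract 25]
= (u + 5)^2 − 25 + 1    [perfect-square identity]
= (u + 5)^2 − 24    [combine constants]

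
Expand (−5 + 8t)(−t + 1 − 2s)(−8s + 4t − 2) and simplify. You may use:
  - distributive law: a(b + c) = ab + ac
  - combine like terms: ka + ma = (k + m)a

(−5 + 8t)(−t + 1 − 2s)(−8s + 4t − 2)
= (5t − 5 + 10s − 8t² + 8t − 16st)(−8s + 4t − 2)    [distributive law]
= (13t − 5 + 10s − 8t² − 16st)(−8s + 4t − 2)    [combine like terms]
= −104st + 52t² − 26t + 40s − 20t + 10 − 80s² + 40st − 20s + 64st² − 32t³ + 16t² + 128s²t − 64st² + 32st    [distributive law]
= −32st + 68t² − 46t + 20s + 10 − 80s² − 32t³ + 128s²t    [combine like terms]

−32st + 68t² − 46t + 20s + 10 − 80s² − 32t³ + 128s²t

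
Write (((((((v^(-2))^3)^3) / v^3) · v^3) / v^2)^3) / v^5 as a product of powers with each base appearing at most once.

v^(-65)

(((((((v^(-2))^3)^3) / v^3) · v^3) / v^2)^3) / v^5
= (((((((v^(-2))^3)^3) / v^3) · v^3)^3) / ((v^2)^3)) / v^5    [power of a quotient]
= (((((((v^(-2))^3)^3) / v^3)^3) · ((v^3)^3)) / ((v^2)^3)) / v^5    [power of a product]
= (((((((v^(-2))^3)^3)^3) / ((v^3)^3)) · ((v^3)^3)) / ((v^2)^3)) / v^5    [power of a quotient]
= ((((((v^(-2))^3)^9) / ((v^3)^3)) · ((v^3)^3)) / ((v^2)^3)) / v^5    [power of a power]
= (((((v^(-2))^27) / ((v^3)^3)) · ((v^3)^3)) / ((v^2)^3)) / v^5    [power of a power]
= (((v^(-54) / ((v^3)^3)) · ((v^3)^3)) / ((v^2)^3)) / v^5    [power of a power]
= (((v^(-54) / v^9) · ((v^3)^3)) / ((v^2)^3)) / v^5    [power of a power]
= ((v^(-63) · ((v^3)^3)) / ((v^2)^3)) / v^5    [quotient of powers]
= ((v^(-63) · v^9) / ((v^2)^3)) / v^5    [power of a power]
= (v^(-54) / ((v^2)^3)) / v^5    [product of powers]
= (v^(-54) / v^6) / v^5    [power of a power]
= v^(-60) / v^5    [quotient of powers]
= v^(-65)    [quotient of powers]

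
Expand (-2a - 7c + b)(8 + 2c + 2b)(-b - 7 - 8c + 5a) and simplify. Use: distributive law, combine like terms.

84ab + 112a - 124ac - 80a^2 - 24abc - 38ac^2 - 20a^2c + 14ab^2 - 20a^2b + 76bc + 392c + 546c^2 + 110bc^2 + 112c^3 - 4b^2c - 22b^2 - 56b - 2b^3

(-2a - 7c + b)(8 + 2c + 2b)(-b - 7 - 8c + 5a)
= (-16a - 4ac - 4ab - 56c - 14c^2 - 14bc + 8b + 2bc + 2b^2)(-b - 7 - 8c + 5a)    [distributive law]
= (-16a - 4ac - 4ab - 56c - 14c^2 - 12bc + 8b + 2b^2)(-b - 7 - 8c + 5a)    [combine like terms]
= 16ab + 112a + 128ac - 80a^2 + 4abc + 28ac + 32ac^2 - 20a^2c + 4ab^2 + 28ab + 32abc - 20a^2b + 56bc + 392c + 448c^2 - 280ac + 14bc^2 + 98c^2 + 112c^3 - 70ac^2 + 12b^2c + 84bc + 96bc^2 - 60abc - 8b^2 - 56b - 64bc + 40ab - 2b^3 - 14b^2 - 16b^2c + 10ab^2    [distributive law]
= 84ab + 112a - 124ac - 80a^2 - 24abc - 38ac^2 - 20a^2c + 14ab^2 - 20a^2b + 76bc + 392c + 546c^2 + 110bc^2 + 112c^3 - 4b^2c - 22b^2 - 56b - 2b^3    [combine like terms]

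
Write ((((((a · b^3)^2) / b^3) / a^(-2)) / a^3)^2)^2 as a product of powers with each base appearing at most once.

a^4b^12

((((((a · b^3)^2) / b^3) / a^(-2)) / a^3)^2)^2
= (((((a · b^3)^2) / b^3) / a^(-2)) / a^3)^4    [power of a power]
= (((((a · b^3)^2) / b^3) / a^(-2))^4) / ((a^3)^4)    [power of a quotient]
= (((((a · b^3)^2) / b^3)^4) / ((a^(-2))^4)) / ((a^3)^4)    [power of a quotient]
= (((((a · b^3)^2)^4) / ((b^3)^4)) / ((a^(-2))^4)) / ((a^3)^4)    [power of a quotient]
= ((((a · b^3)^8) / ((b^3)^4)) / ((a^(-2))^4)) / ((a^3)^4)    [power of a power]
= ((((a^8) · ((b^3)^8)) / ((b^3)^4)) / ((a^(-2))^4)) / ((a^3)^4)    [power of a product]
= (((a^8 · b^24) / ((b^3)^4)) / ((a^(-2))^4)) / ((a^3)^4)    [power of a power]
= (((a^8 · b^24) / b^12) / ((a^(-2))^4)) / ((a^3)^4)    [power of a power]
= (((a^8 · b^24) / b^12) / a^(-8)) / ((a^3)^4)    [power of a power]
= (((a^8 · b^24) / b^12) / a^(-8)) / a^12    [power of a power]
= a^4b^12    [quotient of powers; product of powers]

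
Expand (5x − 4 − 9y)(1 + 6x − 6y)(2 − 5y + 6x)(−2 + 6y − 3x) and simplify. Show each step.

148x − 556xy + 294x² − 1485xy² + 933x²y − 198x³ − 6156x²y² + 3042x³y − 540x⁴ + 5274xy³ + 16 − 148y + 234y² + 738y³ − 1620y⁴

(5x − 4 − 9y)(1 + 6x − 6y)(2 − 5y + 6x)(−2 + 6y − 3x)
= (5x + 30x² − 30xy − 4 − 24x + 24y − 9y − 54xy + 54y²)(2 − 5y + 6x)(−2 + 6y − 3x)    [distributive law]
= (−19x + 30x² − 84xy − 4 + 15y + 54y²)(2 − 5y + 6x)(−2 + 6y − 3x)    [combine like terms]
= (−38x + 95xy − 114x² + 60x² − 150x²y + 180x³ − 168xy + 420xy² − 504x²y − 8 + 20y − 24x + 30y − 75y² + 90xy + 108y² − 270y³ + 324xy²)(−2 + 6y − 3x)    [distributive law]
= (−62x + 17xy − 54x² − 654x²y + 180x³ + 744xy² − 8 + 50y + 33y² − 270y³)(−2 + 6y − 3x)    [combine like terms]
= 124x − 372xy + 186x² − 34xy + 102xy² − 51x²y + 108x² − 324x²y + 162x³ + 1308x²y − 3924x²y² + 1962x³y − 360x³ + 1080x³y − 540x⁴ − 1488xy² + 4464xy³ − 2232x²y² + 16 − 48y + 24x − 100y + 300y² − 150xy − 66y² + 198y³ − 99xy² + 540y³ − 1620y⁴ + 810xy³    [distributive law]
= 148x − 556xy + 294x² − 1485xy² + 933x²y − 198x³ − 6156x²y² + 3042x³y − 540x⁴ + 5274xy³ + 16 − 148y + 234y² + 738y³ − 1620y⁴    [combine like terms]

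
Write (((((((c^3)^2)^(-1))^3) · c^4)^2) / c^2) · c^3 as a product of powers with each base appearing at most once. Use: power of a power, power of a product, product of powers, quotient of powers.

c^(-27)

(((((((c^3)^2)^(-1))^3) · c^4)^2) / c^2) · c^3
= (((((((c^3)^2)^(-1))^3)^2) · ((c^4)^2)) / c^2) · c^3    [power of a product]
= ((((((c^3)^2)^(-1))^6) · ((c^4)^2)) / c^2) · c^3    [power of a power]
= (((((c^3)^2)^(-6)) · ((c^4)^2)) / c^2) · c^3    [power of a power]
= ((((c^3)^(-12)) · ((c^4)^2)) / c^2) · c^3    [power of a power]
= ((c^(-36) · ((c^4)^2)) / c^2) · c^3    [power of a power]
= ((c^(-36) · c^8) / c^2) · c^3    [power of a power]
= (c^(-28) / c^2) · c^3    [product of powers]
= c^(-30) · c^3    [quotient of powers]
= c^(-27)    [product of powers]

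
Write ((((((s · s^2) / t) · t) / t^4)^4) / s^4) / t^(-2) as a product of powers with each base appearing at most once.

((((((s · s^2) / t) · t) / t^4)^4) / s^4) / t^(-2)
= ((((((s · s^2) / t) · t)^4) / ((t^4)^4)) / s^4) / t^(-2)    [power of a quotient]
= ((((((s · s^2) / t)^4) · (t^4)) / ((t^4)^4)) / s^4) / t^(-2)    [power of a product]
= ((((((s · s^2)^4) / (t^4)) · (t^4)) / ((t^4)^4)) / s^4) / t^(-2)    [power of a quotient]
= ((((((s^4) · ((s^2)^4)) / (t^4)) · (t^4)) / ((t^4)^4)) / s^4) / t^(-2)    [power of a product]
= (((((s^4 · s^8) / (t^4)) · (t^4)) / ((t^4)^4)) / s^4) / t^(-2)    [power of a power]
= ((((s^12 / (t^4)) · (t^4)) / ((t^4)^4)) / s^4) / t^(-2)    [product of powers]
= ((((s^12 / t^4) · t^4) / t^16) / s^4) / t^(-2)    [power of a power]
= s^8t^(-14)    [quotient of powers; product of powers]

s^8t^(-14)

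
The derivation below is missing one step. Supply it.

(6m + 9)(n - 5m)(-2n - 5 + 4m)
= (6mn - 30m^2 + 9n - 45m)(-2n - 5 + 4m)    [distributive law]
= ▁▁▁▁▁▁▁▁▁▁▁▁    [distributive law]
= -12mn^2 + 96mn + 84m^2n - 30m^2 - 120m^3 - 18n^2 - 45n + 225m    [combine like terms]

By distributive law:

-12mn^2 - 30mn + 24m^2n + 60m^2n + 150m^2 - 120m^3 - 18n^2 - 45n + 36mn + 90mn + 225m - 180m^2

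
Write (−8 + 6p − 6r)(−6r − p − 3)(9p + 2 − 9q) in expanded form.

(−8 + 6p − 6r)(−6r − p − 3)(9p + 2 − 9q)
= (48r + 8p + 24 − 36pr − 6p^2 − 18p + 36r^2 + 6pr + 18r)(9p + 2 − 9q)    [distributive law]
= (66r − 10p + 24 − 30pr − 6p^2 + 36r^2)(9p + 2 − 9q)    [combine like terms]
= 594pr + 132r − 594qr − 90p^2 − 20p + 90pq + 216p + 48 − 216q − 270p^2r − 60pr + 270pqr − 54p^3 − 12p^2 + 54p^2q + 324pr^2 + 72r^2 − 324qr^2    [distributive law]
= 534pr + 132r − 594qr − 102p^2 + 196p + 90pq + 48 − 216q − 270p^2r + 270pqr − 54p^3 + 54p^2q + 324pr^2 + 72r^2 − 324qr^2    [combine like terms]

534pr + 132r − 594qr − 102p^2 + 196p + 90pq + 48 − 216q − 270p^2r + 270pqr − 54p^3 + 54p^2q + 324pr^2 + 72r^2 − 324qr^2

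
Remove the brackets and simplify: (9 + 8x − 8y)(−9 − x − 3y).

−81 − 81x + 45y − 8x² − 16xy + 24y²

(9 + 8x − 8y)(−9 − x − 3y)
= −81 − 9x − 27y − 72x − 8x² − 24xy + 72y + 8xy + 24y²    [distributive law]
= −81 − 81x + 45y − 8x² − 16xy + 24y²    [combine like terms]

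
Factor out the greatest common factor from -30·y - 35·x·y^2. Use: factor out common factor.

-30·y - 35·x·y^2
= 5(-6·y - 7·x·y^2)    [factor out 5]
= 5·y(-6 - 7·x·y)    [factor out y]

5·y(-6 - 7·x·y)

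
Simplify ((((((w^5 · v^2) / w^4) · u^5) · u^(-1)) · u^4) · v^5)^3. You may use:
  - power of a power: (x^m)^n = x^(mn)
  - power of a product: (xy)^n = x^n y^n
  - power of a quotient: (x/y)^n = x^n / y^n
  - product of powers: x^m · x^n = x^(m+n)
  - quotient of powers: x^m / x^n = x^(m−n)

u^24·v^21·w^3

((((((w^5 · v^2) / w^4) · u^5) · u^(-1)) · u^4) · v^5)^3
= ((((((w^5 · v^2) / w^4) · u^5) · u^(-1)) · u^4)^3) · ((v^5)^3)    [power of a product]
= ((((((w^5 · v^2) / w^4) · u^5) · u^(-1))^3) · ((u^4)^3)) · ((v^5)^3)    [power of a product]
= ((((((w^5 · v^2) / w^4) · u^5)^3) · ((u^(-1))^3)) · ((u^4)^3)) · ((v^5)^3)    [power of a product]
= ((((((w^5 · v^2) / w^4)^3) · ((u^5)^3)) · ((u^(-1))^3)) · ((u^4)^3)) · ((v^5)^3)    [power of a product]
= ((((((w^5 · v^2)^3) / ((w^4)^3)) · ((u^5)^3)) · ((u^(-1))^3)) · ((u^4)^3)) · ((v^5)^3)    [power of a quotient]
= (((((((w^5)^3) · ((v^2)^3)) / ((w^4)^3)) · ((u^5)^3)) · ((u^(-1))^3)) · ((u^4)^3)) · ((v^5)^3)    [power of a product]
= (((((w^15 · ((v^2)^3)) / ((w^4)^3)) · ((u^5)^3)) · ((u^(-1))^3)) · ((u^4)^3)) · ((v^5)^3)    [power of a power]
= (((((w^15 · v^6) / ((w^4)^3)) · ((u^5)^3)) · ((u^(-1))^3)) · ((u^4)^3)) · ((v^5)^3)    [power of a power]
= (((((w^15 · v^6) / w^12) · ((u^5)^3)) · ((u^(-1))^3)) · ((u^4)^3)) · ((v^5)^3)    [power of a power]
= (((((w^15 · v^6) / w^12) · u^15) · ((u^(-1))^3)) · ((u^4)^3)) · ((v^5)^3)    [power of a power]
= (((((w^15 · v^6) / w^12) · u^15) · u^(-3)) · ((u^4)^3)) · ((v^5)^3)    [power of a power]
= (((((w^15 · v^6) / w^12) · u^15) · u^(-3)) · u^12) · ((v^5)^3)    [power of a power]
= (((((w^15 · v^6) / w^12) · u^15) · u^(-3)) · u^12) · v^15    [power of a power]
= u^24·v^21·w^3    [quotient of powers; product of powers]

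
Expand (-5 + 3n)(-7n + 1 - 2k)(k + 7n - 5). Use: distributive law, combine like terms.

(-5 + 3n)(-7n + 1 - 2k)(k + 7n - 5)
= (35n - 5 + 10k - 21n^2 + 3n - 6kn)(k + 7n - 5)    [distributive law]
= (38n - 5 + 10k - 21n^2 - 6kn)(k + 7n - 5)    [combine like terms]
= 38kn + 266n^2 - 190n - 5k - 35n + 25 + 10k^2 + 70kn - 50k - 21kn^2 - 147n^3 + 105n^2 - 6k^2n - 42kn^2 + 30kn    [distributive law]
= 138kn + 371n^2 - 225n - 55k + 25 + 10k^2 - 63kn^2 - 147n^3 - 6k^2n    [combine like terms]

138kn + 371n^2 - 225n - 55k + 25 + 10k^2 - 63kn^2 - 147n^3 - 6k^2n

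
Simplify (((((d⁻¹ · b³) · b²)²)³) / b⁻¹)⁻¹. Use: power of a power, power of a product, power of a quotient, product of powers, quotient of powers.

b⁻³¹·d⁶

(((((d⁻¹ · b³) · b²)²)³) / b⁻¹)⁻¹
= (((((d⁻¹ · b³) · b²)²)³)⁻¹) / ((b⁻¹)⁻¹)    [power of a quotient]
= ((((d⁻¹ · b³) · b²)²)⁻³) / ((b⁻¹)⁻¹)    [power of a power]
= (((d⁻¹ · b³) · b²)⁻⁶) / ((b⁻¹)⁻¹)    [power of a power]
= (((d⁻¹ · b³)⁻⁶) · ((b²)⁻⁶)) / ((b⁻¹)⁻¹)    [power of a product]
= ((((d⁻¹)⁻⁶) · ((b³)⁻⁶)) · ((b²)⁻⁶)) / ((b⁻¹)⁻¹)    [power of a product]
= ((d⁶ · ((b³)⁻⁶)) · ((b²)⁻⁶)) / ((b⁻¹)⁻¹)    [power of a power]
= ((d⁶ · b⁻¹⁸) · ((b²)⁻⁶)) / ((b⁻¹)⁻¹)    [power of a power]
= ((d⁶ · b⁻¹⁸) · b⁻¹²) / ((b⁻¹)⁻¹)    [power of a power]
= ((d⁶ · b⁻¹⁸) · b⁻¹²) / b    [power of a power]
= b⁻³¹·d⁶    [quotient of powers; product of powers]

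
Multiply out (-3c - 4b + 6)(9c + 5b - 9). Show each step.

(-3c - 4b + 6)(9c + 5b - 9)
= -27c² - 15bc + 27c - 36bc - 20b² + 36b + 54c + 30b - 54    [distributive law]
= -27c² - 51bc + 81c - 20b² + 66b - 54    [combine like terms]

-27c² - 51bc + 81c - 20b² + 66b - 54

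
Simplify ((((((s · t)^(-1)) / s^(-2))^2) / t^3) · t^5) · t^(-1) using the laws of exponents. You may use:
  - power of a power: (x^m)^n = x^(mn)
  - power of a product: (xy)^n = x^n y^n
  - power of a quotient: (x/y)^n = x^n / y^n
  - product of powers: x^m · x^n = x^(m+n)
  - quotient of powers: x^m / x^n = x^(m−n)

((((((s · t)^(-1)) / s^(-2))^2) / t^3) · t^5) · t^(-1)
= ((((((s · t)^(-1))^2) / ((s^(-2))^2)) / t^3) · t^5) · t^(-1)    [power of a quotient]
= (((((s · t)^(-2)) / ((s^(-2))^2)) / t^3) · t^5) · t^(-1)    [power of a power]
= (((((s^(-2)) · (t^(-2))) / ((s^(-2))^2)) / t^3) · t^5) · t^(-1)    [power of a product]
= ((((s^(-2) · t^(-2)) / s^(-4)) / t^3) · t^5) · t^(-1)    [power of a power]
= s^2t^(-1)    [quotient of powers; product of powers]

s^2t^(-1)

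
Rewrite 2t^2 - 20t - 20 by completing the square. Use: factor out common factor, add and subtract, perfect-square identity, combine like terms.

2t^2 - 20t - 20
= 2(t^2 - 10t) - 20    [factor out 2 from the t-terms]
= 2(t^2 - 10t + 25 - 25) - 20    [add and subtract 25 inside the bracket]
= 2(t - 5)^2 - 50 - 20    [perfect-square identity]
= 2(t - 5)^2 - 70    [combine constants]

2(t - 5)^2 - 70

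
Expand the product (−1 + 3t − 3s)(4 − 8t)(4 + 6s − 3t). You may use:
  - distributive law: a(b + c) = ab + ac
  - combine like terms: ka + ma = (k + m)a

(−1 + 3t − 3s)(4 − 8t)(4 + 6s − 3t)
= (−4 + 8t + 12t − 24t^2 − 12s + 24st)(4 + 6s − 3t)    [distributive law]
= (−4 + 20t − 24t^2 − 12s + 24st)(4 + 6s − 3t)    [combine like terms]
= −16 − 24s + 12t + 80t + 120st − 60t^2 − 96t^2 − 144st^2 + 72t^3 − 48s − 72s^2 + 36st + 96st + 144s^2t − 72st^2    [distributive law]
= −16 − 72s + 92t + 252st − 156t^2 − 216st^2 + 72t^3 − 72s^2 + 144s^2t    [combine like terms]

−16 − 72s + 92t + 252st − 156t^2 − 216st^2 + 72t^3 − 72s^2 + 144s^2t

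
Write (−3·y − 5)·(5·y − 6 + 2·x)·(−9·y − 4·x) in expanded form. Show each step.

135·y^3 + 114·x·y^2 + 63·y^2 + 118·x·y + 24·x^2·y − 270·y − 120·x + 40·x^2

(−3·y − 5)·(5·y − 6 + 2·x)·(−9·y − 4·x)
= (−15·y^2 + 18·y − 6·x·y − 25·y + 30 − 10·x)·(−9·y − 4·x)    [distributive law]
= (−15·y^2 − 7·y − 6·x·y + 30 − 10·x)·(−9·y − 4·x)    [combine like terms]
= 135·y^3 + 60·x·y^2 + 63·y^2 + 28·x·y + 54·x·y^2 + 24·x^2·y − 270·y − 120·x + 90·x·y + 40·x^2    [distributive law]
= 135·y^3 + 114·x·y^2 + 63·y^2 + 118·x·y + 24·x^2·y − 270·y − 120·x + 40·x^2    [combine like terms]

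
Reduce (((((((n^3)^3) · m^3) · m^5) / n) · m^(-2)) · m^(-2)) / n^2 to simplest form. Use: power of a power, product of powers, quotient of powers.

m^4·n^6

(((((((n^3)^3) · m^3) · m^5) / n) · m^(-2)) · m^(-2)) / n^2
= (((((n^9 · m^3) · m^5) / n) · m^(-2)) · m^(-2)) / n^2    [power of a power]
= m^4·n^6    [quotient of powers; product of powers]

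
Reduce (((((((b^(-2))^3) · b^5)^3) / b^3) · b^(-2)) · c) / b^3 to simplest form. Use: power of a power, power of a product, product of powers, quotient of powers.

(((((((b^(-2))^3) · b^5)^3) / b^3) · b^(-2)) · c) / b^3
= (((((((b^(-2))^3)^3) · ((b^5)^3)) / b^3) · b^(-2)) · c) / b^3    [power of a product]
= ((((((b^(-2))^9) · ((b^5)^3)) / b^3) · b^(-2)) · c) / b^3    [power of a power]
= ((((b^(-18) · ((b^5)^3)) / b^3) · b^(-2)) · c) / b^3    [power of a power]
= ((((b^(-18) · b^15) / b^3) · b^(-2)) · c) / b^3    [power of a power]
= (((b^(-3) / b^3) · b^(-2)) · c) / b^3    [product of powers]
= ((b^(-6) · b^(-2)) · c) / b^3    [quotient of powers]
= (b^(-8) · c) / b^3    [product of powers]
= b^(-11)c    [quotient of powers]

b^(-11)c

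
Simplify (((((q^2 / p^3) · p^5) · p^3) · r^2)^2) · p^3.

(((((q^2 / p^3) · p^5) · p^3) · r^2)^2) · p^3
= (((((q^2 / p^3) · p^5) · p^3)^2) · ((r^2)^2)) · p^3    [power of a product]
= (((((q^2 / p^3) · p^5)^2) · ((p^3)^2)) · ((r^2)^2)) · p^3    [power of a product]
= (((((q^2 / p^3)^2) · ((p^5)^2)) · ((p^3)^2)) · ((r^2)^2)) · p^3    [power of a product]
= ((((((q^2)^2) / ((p^3)^2)) · ((p^5)^2)) · ((p^3)^2)) · ((r^2)^2)) · p^3    [power of a quotient]
= ((((q^4 / ((p^3)^2)) · ((p^5)^2)) · ((p^3)^2)) · ((r^2)^2)) · p^3    [power of a power]
= ((((q^4 / p^6) · ((p^5)^2)) · ((p^3)^2)) · ((r^2)^2)) · p^3    [power of a power]
= ((((q^4 / p^6) · p^10) · ((p^3)^2)) · ((r^2)^2)) · p^3    [power of a power]
= ((((q^4 / p^6) · p^10) · p^6) · ((r^2)^2)) · p^3    [power of a power]
= ((((q^4 / p^6) · p^10) · p^6) · r^4) · p^3    [power of a power]
= p^13q^4r^4    [quotient of powers; product of powers]

p^13q^4r^4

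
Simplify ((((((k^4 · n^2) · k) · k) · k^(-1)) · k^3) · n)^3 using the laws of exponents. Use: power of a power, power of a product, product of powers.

((((((k^4 · n^2) · k) · k) · k^(-1)) · k^3) · n)^3
= ((((((k^4 · n^2) · k) · k) · k^(-1)) · k^3)^3) · (n^3)    [power of a product]
= ((((((k^4 · n^2) · k) · k) · k^(-1))^3) · ((k^3)^3)) · (n^3)    [power of a product]
= ((((((k^4 · n^2) · k) · k)^3) · ((k^(-1))^3)) · ((k^3)^3)) · (n^3)    [power of a product]
= ((((((k^4 · n^2) · k)^3) · (k^3)) · ((k^(-1))^3)) · ((k^3)^3)) · (n^3)    [power of a product]
= ((((((k^4 · n^2)^3) · (k^3)) · (k^3)) · ((k^(-1))^3)) · ((k^3)^3)) · (n^3)    [power of a product]
= (((((((k^4)^3) · ((n^2)^3)) · (k^3)) · (k^3)) · ((k^(-1))^3)) · ((k^3)^3)) · (n^3)    [power of a product]
= (((((k^12 · ((n^2)^3)) · (k^3)) · (k^3)) · ((k^(-1))^3)) · ((k^3)^3)) · (n^3)    [power of a power]
= (((((k^12 · n^6) · (k^3)) · (k^3)) · ((k^(-1))^3)) · ((k^3)^3)) · (n^3)    [power of a power]
= (((((k^12 · n^6) · k^3) · k^3) · k^(-3)) · ((k^3)^3)) · (n^3)    [power of a power]
= (((((k^12 · n^6) · k^3) · k^3) · k^(-3)) · k^9) · (n^3)    [power of a power]
= k^24n^9    [product of powers]

k^24n^9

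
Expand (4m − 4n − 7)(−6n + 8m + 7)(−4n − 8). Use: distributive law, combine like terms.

(4m − 4n − 7)(−6n + 8m + 7)(−4n − 8)
= (−24mn + 32m² + 28m + 24n² − 32mn − 28n + 42n − 56m − 49)(−4n − 8)    [distributive law]
= (−56mn + 32m² − 28m + 24n² + 14n − 49)(−4n − 8)    [combine like terms]
= 224mn² + 448mn − 128m²n − 256m² + 112mn + 224m − 96n³ − 192n² − 56n² − 112n + 196n + 392    [distributive law]
= 224mn² + 560mn − 128m²n − 256m² + 224m − 96n³ − 248n² + 84n + 392    [combine like terms]

224mn² + 560mn − 128m²n − 256m² + 224m − 96n³ − 248n² + 84n + 392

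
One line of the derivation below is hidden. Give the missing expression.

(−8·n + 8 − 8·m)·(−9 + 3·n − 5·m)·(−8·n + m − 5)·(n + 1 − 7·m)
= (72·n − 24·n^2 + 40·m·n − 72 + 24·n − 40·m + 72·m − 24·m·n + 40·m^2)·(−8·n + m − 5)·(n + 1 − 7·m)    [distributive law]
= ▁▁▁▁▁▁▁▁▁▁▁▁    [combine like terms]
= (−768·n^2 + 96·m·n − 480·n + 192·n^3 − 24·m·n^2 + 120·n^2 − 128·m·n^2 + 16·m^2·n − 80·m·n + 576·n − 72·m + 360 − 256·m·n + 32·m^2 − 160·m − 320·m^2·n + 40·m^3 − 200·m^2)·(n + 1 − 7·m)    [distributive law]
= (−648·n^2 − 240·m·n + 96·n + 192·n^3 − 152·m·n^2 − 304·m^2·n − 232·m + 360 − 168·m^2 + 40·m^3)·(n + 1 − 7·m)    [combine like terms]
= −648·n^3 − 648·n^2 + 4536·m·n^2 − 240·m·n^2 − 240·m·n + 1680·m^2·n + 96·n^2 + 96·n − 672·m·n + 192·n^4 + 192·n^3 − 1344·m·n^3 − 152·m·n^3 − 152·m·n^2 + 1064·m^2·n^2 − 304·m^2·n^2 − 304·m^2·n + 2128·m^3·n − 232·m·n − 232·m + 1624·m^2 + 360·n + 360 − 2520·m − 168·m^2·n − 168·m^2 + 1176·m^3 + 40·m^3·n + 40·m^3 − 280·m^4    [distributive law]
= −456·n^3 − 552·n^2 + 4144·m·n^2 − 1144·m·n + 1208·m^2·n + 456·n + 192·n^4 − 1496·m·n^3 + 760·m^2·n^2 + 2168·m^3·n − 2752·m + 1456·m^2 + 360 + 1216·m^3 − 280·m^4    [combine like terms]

After combine like terms, the bracketed line is:

(96·n − 24·n^2 + 16·m·n − 72 + 32·m + 40·m^2)·(−8·n + m − 5)·(n + 1 − 7·m)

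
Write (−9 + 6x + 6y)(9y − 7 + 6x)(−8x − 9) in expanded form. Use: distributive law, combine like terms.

174xy + 1107y + 360x − 567 + 444x^2 − 720x^2y − 288x^3 − 432xy^2 − 486y^2

(−9 + 6x + 6y)(9y − 7 + 6x)(−8x − 9)
= (−81y + 63 − 54x + 54xy − 42x + 36x^2 + 54y^2 − 42y + 36xy)(−8x − 9)    [distributive law]
= (−123y + 63 − 96x + 90xy + 36x^2 + 54y^2)(−8x − 9)    [combine like terms]
= 984xy + 1107y − 504x − 567 + 768x^2 + 864x − 720x^2y − 810xy − 288x^3 − 324x^2 − 432xy^2 − 486y^2    [distributive law]
= 174xy + 1107y + 360x − 567 + 444x^2 − 720x^2y − 288x^3 − 432xy^2 − 486y^2    [combine like terms]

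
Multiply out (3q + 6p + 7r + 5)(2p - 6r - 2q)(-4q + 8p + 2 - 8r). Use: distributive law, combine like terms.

-24pq^2 - 96p^2q - 132pq - 120pqr + 176q^2r + 136qr + 424qr^2 + 24q^3 + 28q^2 + 96p^3 + 104p^2 - 272p^2r - 364pr - 160pr^2 + 156r^2 + 336r^3 + 20p - 60r - 20q

(3q + 6p + 7r + 5)(2p - 6r - 2q)(-4q + 8p + 2 - 8r)
= (6pq - 18qr - 6q^2 + 12p^2 - 36pr - 12pq + 14pr - 42r^2 - 14qr + 10p - 30r - 10q)(-4q + 8p + 2 - 8r)    [distributive law]
= (-6pq - 32qr - 6q^2 + 12p^2 - 22pr - 42r^2 + 10p - 30r - 10q)(-4q + 8p + 2 - 8r)    [combine like terms]
= 24pq^2 - 48p^2q - 12pq + 48pqr + 128q^2r - 256pqr - 64qr + 256qr^2 + 24q^3 - 48pq^2 - 12q^2 + 48q^2r - 48p^2q + 96p^3 + 24p^2 - 96p^2r + 88pqr - 176p^2r - 44pr + 176pr^2 + 168qr^2 - 336pr^2 - 84r^2 + 336r^3 - 40pq + 80p^2 + 20p - 80pr + 120qr - 240pr - 60r + 240r^2 + 40q^2 - 80pq - 20q + 80qr    [distributive law]
= -24pq^2 - 96p^2q - 132pq - 120pqr + 176q^2r + 136qr + 424qr^2 + 24q^3 + 28q^2 + 96p^3 + 104p^2 - 272p^2r - 364pr - 160pr^2 + 156r^2 + 336r^3 + 20p - 60r - 20q    [combine like terms]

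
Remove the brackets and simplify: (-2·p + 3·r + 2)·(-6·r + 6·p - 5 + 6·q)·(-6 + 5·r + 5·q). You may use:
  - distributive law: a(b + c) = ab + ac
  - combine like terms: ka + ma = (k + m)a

-70·p·r + 150·p·r² + 90·p·q·r + 72·p² - 60·p²·r - 60·p²·q - 132·p + 182·p·q - 60·p·q² - 27·r² - 90·r³ + 112·r - 183·q·r + 90·q²·r + 60 - 122·q + 60·q²

(-2·p + 3·r + 2)·(-6·r + 6·p - 5 + 6·q)·(-6 + 5·r + 5·q)
= (12·p·r - 12·p² + 10·p - 12·p·q - 18·r² + 18·p·r - 15·r + 18·q·r - 12·r + 12·p - 10 + 12·q)·(-6 + 5·r + 5·q)    [distributive law]
= (30·p·r - 12·p² + 22·p - 12·p·q - 18·r² - 27·r + 18·q·r - 10 + 12·q)·(-6 + 5·r + 5·q)    [combine like terms]
= -180·p·r + 150·p·r² + 150·p·q·r + 72·p² - 60·p²·r - 60·p²·q - 132·p + 110·p·r + 110·p·q + 72·p·q - 60·p·q·r - 60·p·q² + 108·r² - 90·r³ - 90·q·r² + 162·r - 135·r² - 135·q·r - 108·q·r + 90·q·r² + 90·q²·r + 60 - 50·r - 50·q - 72·q + 60·q·r + 60·q²    [distributive law]
= -70·p·r + 150·p·r² + 90·p·q·r + 72·p² - 60·p²·r - 60·p²·q - 132·p + 182·p·q - 60·p·q² - 27·r² - 90·r³ + 112·r - 183·q·r + 90·q²·r + 60 - 122·q + 60·q²    [combine like terms]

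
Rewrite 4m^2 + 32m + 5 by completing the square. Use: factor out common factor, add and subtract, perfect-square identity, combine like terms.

4m^2 + 32m + 5
= 4(m^2 + 8m) + 5    [factor out 4 from the m-terms]
= 4(m^2 + 8m + 16 − 16) + 5    [add and subtract 16 inside the bracket]
= 4(m + 4)^2 − 64 + 5    [perfect-square identity]
= 4(m + 4)^2 − 59    [combine constants]

4(m + 4)^2 − 59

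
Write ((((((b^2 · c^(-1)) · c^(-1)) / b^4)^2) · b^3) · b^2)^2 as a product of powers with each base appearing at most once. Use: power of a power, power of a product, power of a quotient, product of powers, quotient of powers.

b^2c^(-8)

((((((b^2 · c^(-1)) · c^(-1)) / b^4)^2) · b^3) · b^2)^2
= ((((((b^2 · c^(-1)) · c^(-1)) / b^4)^2) · b^3)^2) · ((b^2)^2)    [power of a product]
= ((((((b^2 · c^(-1)) · c^(-1)) / b^4)^2)^2) · ((b^3)^2)) · ((b^2)^2)    [power of a product]
= (((((b^2 · c^(-1)) · c^(-1)) / b^4)^4) · ((b^3)^2)) · ((b^2)^2)    [power of a power]
= (((((b^2 · c^(-1)) · c^(-1))^4) / ((b^4)^4)) · ((b^3)^2)) · ((b^2)^2)    [power of a quotient]
= (((((b^2 · c^(-1))^4) · ((c^(-1))^4)) / ((b^4)^4)) · ((b^3)^2)) · ((b^2)^2)    [power of a product]
= ((((((b^2)^4) · ((c^(-1))^4)) · ((c^(-1))^4)) / ((b^4)^4)) · ((b^3)^2)) · ((b^2)^2)    [power of a product]
= ((((b^8 · ((c^(-1))^4)) · ((c^(-1))^4)) / ((b^4)^4)) · ((b^3)^2)) · ((b^2)^2)    [power of a power]
= ((((b^8 · c^(-4)) · ((c^(-1))^4)) / ((b^4)^4)) · ((b^3)^2)) · ((b^2)^2)    [power of a power]
= ((((b^8 · c^(-4)) · c^(-4)) / ((b^4)^4)) · ((b^3)^2)) · ((b^2)^2)    [power of a power]
= ((((b^8 · c^(-4)) · c^(-4)) / b^16) · ((b^3)^2)) · ((b^2)^2)    [power of a power]
= ((((b^8 · c^(-4)) · c^(-4)) / b^16) · b^6) · ((b^2)^2)    [power of a power]
= ((((b^8 · c^(-4)) · c^(-4)) / b^16) · b^6) · b^4    [power of a power]
= b^2c^(-8)    [quotient of powers; product of powers]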